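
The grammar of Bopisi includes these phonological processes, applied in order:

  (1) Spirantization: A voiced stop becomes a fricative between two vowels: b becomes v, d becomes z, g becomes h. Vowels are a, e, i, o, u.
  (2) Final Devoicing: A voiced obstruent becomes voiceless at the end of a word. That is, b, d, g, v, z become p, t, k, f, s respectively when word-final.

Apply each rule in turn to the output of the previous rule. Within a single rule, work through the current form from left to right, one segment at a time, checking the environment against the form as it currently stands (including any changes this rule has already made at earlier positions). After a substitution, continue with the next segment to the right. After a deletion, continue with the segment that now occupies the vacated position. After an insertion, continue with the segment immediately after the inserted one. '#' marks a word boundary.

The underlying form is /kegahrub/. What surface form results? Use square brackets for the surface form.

(1) Spirantization: [kegahrub] → [kehahrub]
(2) Final Devoicing: [kehahrub] → [kehahrup]

[kehahrup]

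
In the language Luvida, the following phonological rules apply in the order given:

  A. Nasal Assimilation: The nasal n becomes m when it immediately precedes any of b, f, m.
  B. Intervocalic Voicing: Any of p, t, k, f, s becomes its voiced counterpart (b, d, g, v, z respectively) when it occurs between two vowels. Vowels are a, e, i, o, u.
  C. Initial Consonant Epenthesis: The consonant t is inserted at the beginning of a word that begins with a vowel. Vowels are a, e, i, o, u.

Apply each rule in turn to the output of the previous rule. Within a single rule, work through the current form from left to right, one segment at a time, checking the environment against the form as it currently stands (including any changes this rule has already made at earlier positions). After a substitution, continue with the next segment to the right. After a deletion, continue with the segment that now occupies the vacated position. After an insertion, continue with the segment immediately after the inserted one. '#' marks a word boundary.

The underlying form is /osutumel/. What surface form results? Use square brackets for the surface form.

[tozudumel]

A Nasal Assimilation: no change — [osutumel]
B Intervocalic Voicing: [osutumel] → [ozudumel]
C Initial Consonant Epenthesis: [ozudumel] → [tozudumel]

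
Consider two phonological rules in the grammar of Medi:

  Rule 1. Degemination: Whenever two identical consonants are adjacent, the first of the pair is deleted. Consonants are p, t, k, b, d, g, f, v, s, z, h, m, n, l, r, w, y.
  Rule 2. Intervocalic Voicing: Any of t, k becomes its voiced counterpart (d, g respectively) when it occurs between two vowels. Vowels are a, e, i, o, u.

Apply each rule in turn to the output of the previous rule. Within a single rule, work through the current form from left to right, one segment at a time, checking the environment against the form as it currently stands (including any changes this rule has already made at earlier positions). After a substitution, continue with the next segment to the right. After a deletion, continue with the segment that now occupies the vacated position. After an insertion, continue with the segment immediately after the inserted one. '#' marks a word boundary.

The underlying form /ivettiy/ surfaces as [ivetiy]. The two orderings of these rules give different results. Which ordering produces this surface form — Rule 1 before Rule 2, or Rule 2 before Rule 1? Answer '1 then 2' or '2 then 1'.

2 then 1

Order 1 then 2:
  1 Degemination: [ivettiy] → [ivetiy]
  2 Intervocalic Voicing: [ivetiy] → [ivediy]
  result: [ivediy]
Order 2 then 1:
  2 Intervocalic Voicing: no change — [ivettiy]
  1 Degemination: [ivettiy] → [ivetiy]
  result: [ivetiy]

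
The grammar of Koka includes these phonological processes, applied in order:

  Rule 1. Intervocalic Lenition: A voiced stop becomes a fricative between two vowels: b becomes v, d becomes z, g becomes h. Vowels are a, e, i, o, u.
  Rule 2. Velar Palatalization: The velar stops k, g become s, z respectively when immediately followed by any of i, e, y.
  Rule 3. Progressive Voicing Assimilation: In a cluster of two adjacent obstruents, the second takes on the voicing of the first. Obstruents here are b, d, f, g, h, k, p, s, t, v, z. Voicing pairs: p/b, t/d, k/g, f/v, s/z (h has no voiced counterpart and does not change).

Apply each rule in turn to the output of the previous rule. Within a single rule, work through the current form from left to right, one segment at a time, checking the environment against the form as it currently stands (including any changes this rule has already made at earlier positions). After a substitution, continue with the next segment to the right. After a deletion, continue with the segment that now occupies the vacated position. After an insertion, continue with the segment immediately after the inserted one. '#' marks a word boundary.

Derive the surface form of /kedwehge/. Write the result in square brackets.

[sedwehse]

Rule 1 Intervocalic Lenition: no change — [kedwehge]
Rule 2 Velar Palatalization: [kedwehge] → [sedwehze]
Rule 3 Progressive Voicing Assimilation: [sedwehze] → [sedwehse]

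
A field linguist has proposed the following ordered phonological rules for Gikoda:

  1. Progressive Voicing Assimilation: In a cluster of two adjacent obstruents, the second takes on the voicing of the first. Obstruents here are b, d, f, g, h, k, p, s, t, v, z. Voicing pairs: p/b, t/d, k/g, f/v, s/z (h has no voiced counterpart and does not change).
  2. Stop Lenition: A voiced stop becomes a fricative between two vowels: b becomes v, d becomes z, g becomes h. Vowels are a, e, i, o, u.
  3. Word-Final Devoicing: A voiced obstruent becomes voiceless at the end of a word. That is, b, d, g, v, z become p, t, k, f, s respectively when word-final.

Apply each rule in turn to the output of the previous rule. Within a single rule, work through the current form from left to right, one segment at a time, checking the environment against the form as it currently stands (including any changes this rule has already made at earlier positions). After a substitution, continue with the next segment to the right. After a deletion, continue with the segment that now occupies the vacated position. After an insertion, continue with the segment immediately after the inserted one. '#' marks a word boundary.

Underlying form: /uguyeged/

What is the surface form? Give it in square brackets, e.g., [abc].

1 Progressive Voicing Assimilation: no change — [uguyeged]
2 Stop Lenition: [uguyeged] → [uhuyehed]
3 Word-Final Devoicing: [uhuyehed] → [uhuyehet]

[uhuyehet]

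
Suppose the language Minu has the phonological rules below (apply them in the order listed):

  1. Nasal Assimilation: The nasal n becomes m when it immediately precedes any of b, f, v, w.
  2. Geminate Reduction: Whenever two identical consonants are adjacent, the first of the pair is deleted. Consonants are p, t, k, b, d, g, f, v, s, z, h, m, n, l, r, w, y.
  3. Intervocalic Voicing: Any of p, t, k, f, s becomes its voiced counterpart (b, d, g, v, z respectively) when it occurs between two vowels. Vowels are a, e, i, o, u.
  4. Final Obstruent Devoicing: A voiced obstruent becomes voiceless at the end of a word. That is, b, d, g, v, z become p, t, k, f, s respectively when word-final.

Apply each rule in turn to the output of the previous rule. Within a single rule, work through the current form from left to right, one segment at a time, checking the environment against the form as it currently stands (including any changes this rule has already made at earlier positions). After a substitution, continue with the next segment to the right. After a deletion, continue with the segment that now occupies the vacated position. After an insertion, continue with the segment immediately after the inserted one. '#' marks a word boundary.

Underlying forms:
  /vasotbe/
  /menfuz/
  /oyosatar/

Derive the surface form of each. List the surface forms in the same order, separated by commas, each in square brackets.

[vazotbe], [memfus], [oyozadar]

/vasotbe/:
  1 Nasal Assimilation: no change — [vasotbe]
  2 Geminate Reduction: no change — [vasotbe]
  3 Intervocalic Voicing: [vasotbe] → [vazotbe]
  4 Final Obstruent Devoicing: no change — [vazotbe]
/menfuz/:
  1 Nasal Assimilation: [menfuz] → [memfuz]
  2 Geminate Reduction: no change — [memfuz]
  3 Intervocalic Voicing: no change — [memfuz]
  4 Final Obstruent Devoicing: [memfuz] → [memfus]
/oyosatar/:
  1 Nasal Assimilation: no change — [oyosatar]
  2 Geminate Reduction: no change — [oyosatar]
  3 Intervocalic Voicing: [oyosatar] → [oyozadar]
  4 Final Obstruent Devoicing: no change — [oyozadar]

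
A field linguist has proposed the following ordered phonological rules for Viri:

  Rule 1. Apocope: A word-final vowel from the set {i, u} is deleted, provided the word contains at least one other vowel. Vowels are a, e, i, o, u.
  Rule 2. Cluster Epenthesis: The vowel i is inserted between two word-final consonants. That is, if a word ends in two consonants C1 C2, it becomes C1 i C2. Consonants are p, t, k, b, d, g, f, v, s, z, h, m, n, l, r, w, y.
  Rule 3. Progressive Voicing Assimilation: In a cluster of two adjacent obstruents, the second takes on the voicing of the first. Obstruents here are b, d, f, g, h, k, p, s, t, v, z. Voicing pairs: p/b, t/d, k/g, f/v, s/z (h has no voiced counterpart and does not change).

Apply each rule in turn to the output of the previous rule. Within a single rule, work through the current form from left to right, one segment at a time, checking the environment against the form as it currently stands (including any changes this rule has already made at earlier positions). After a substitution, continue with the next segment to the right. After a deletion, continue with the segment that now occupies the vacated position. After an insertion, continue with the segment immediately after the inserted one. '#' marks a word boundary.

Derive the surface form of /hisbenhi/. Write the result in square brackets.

Rule 1 Apocope: [hisbenhi] → [hisbenh]
Rule 2 Cluster Epenthesis: [hisbenh] → [hisbenih]
Rule 3 Progressive Voicing Assimilation: [hisbenih] → [hispenih]

[hispenih]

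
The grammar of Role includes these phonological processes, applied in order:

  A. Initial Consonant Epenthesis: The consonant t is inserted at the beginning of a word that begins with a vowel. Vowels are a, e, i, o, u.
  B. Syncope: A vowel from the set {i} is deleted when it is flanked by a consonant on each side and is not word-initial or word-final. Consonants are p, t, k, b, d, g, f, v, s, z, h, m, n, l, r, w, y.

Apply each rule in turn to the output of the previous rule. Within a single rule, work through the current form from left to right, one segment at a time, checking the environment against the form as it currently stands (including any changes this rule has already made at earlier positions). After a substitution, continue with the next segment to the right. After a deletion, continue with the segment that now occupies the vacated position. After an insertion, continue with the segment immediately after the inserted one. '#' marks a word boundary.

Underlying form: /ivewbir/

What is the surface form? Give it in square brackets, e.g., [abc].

A Initial Consonant Epenthesis: [ivewbir] → [tivewbir]
B Syncope: [tivewbir] → [tvewbr]

[tvewbr]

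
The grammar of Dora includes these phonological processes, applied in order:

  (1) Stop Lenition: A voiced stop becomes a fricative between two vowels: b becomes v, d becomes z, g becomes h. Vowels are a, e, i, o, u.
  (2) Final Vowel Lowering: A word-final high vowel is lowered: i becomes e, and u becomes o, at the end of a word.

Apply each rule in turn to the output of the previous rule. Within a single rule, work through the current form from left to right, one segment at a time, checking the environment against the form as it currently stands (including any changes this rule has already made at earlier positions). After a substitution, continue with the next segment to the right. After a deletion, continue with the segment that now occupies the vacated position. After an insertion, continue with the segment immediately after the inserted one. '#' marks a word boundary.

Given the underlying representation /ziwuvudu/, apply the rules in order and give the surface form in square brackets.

(1) Stop Lenition: [ziwuvudu] → [ziwuvuzu]
(2) Final Vowel Lowering: [ziwuvuzu] → [ziwuvuzo]

[ziwuvuzo]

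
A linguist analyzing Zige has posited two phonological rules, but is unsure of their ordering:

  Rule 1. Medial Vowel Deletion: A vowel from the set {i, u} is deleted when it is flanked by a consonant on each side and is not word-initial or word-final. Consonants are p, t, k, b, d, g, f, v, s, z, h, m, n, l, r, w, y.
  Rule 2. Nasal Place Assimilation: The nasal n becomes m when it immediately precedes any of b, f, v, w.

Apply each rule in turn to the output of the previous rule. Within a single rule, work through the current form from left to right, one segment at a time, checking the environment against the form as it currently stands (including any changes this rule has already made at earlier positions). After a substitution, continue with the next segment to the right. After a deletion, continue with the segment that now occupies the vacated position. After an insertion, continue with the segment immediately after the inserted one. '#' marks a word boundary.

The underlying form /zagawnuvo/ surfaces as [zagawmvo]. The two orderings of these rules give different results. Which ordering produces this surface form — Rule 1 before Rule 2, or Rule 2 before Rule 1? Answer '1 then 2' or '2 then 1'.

1 then 2

Order 1 then 2:
  1 Medial Vowel Deletion: [zagawnuvo] → [zagawnvo]
  2 Nasal Place Assimilation: [zagawnvo] → [zagawmvo]
  result: [zagawmvo]
Order 2 then 1:
  2 Nasal Place Assimilation: no change — [zagawnuvo]
  1 Medial Vowel Deletion: [zagawnuvo] → [zagawnvo]
  result: [zagawnvo]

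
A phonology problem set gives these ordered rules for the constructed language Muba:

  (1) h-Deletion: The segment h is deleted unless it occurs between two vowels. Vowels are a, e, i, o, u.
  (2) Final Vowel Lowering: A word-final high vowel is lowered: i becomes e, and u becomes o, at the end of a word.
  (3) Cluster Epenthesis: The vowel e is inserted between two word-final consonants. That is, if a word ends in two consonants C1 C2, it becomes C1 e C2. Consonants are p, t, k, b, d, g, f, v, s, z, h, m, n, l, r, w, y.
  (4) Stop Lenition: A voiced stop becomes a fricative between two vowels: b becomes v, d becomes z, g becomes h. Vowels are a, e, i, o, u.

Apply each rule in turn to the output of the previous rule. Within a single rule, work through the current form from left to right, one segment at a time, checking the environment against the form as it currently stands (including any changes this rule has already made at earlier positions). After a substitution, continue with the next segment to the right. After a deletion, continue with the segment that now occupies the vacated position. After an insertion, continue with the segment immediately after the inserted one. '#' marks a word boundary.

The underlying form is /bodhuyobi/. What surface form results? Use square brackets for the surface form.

[bozuyove]

(1) h-Deletion: [bodhuyobi] → [boduyobi]
(2) Final Vowel Lowering: [boduyobi] → [boduyobe]
(3) Cluster Epenthesis: no change — [boduyobe]
(4) Stop Lenition: [boduyobe] → [bozuyove]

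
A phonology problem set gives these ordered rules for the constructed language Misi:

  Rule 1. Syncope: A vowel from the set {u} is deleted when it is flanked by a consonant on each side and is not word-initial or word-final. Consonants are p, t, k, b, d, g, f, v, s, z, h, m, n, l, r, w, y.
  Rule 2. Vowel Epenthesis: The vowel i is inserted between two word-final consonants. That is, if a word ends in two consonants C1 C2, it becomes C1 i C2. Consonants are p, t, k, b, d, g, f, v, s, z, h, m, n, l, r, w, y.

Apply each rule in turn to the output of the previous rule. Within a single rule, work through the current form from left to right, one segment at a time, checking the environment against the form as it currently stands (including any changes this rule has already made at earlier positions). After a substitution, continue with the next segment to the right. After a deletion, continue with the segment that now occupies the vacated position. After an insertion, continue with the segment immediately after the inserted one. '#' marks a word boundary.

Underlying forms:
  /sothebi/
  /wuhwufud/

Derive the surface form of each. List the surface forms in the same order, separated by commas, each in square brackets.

[sothebi], [whwfid]

/sothebi/:
  Rule 1 Syncope: no change — [sothebi]
  Rule 2 Vowel Epenthesis: no change — [sothebi]
/wuhwufud/:
  Rule 1 Syncope: [wuhwufud] → [whwfd]
  Rule 2 Vowel Epenthesis: [whwfd] → [whwfid]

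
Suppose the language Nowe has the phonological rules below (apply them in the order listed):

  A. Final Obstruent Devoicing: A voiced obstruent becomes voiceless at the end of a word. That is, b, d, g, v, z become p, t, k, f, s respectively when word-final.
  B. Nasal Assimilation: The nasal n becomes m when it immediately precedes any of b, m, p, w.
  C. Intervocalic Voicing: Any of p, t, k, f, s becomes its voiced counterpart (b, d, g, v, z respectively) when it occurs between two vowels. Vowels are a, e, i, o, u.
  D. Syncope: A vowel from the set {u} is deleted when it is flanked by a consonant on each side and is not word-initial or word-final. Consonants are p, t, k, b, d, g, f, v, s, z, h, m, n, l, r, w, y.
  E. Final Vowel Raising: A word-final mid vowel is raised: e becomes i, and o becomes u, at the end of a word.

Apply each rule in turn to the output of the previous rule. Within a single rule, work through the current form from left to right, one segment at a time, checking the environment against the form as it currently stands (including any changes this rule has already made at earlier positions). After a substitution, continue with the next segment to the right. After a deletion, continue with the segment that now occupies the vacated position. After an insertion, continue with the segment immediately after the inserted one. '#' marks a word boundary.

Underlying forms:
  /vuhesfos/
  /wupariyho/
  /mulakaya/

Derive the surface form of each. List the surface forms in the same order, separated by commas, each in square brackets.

/vuhesfos/:
  A Final Obstruent Devoicing: no change — [vuhesfos]
  B Nasal Assimilation: no change — [vuhesfos]
  C Intervocalic Voicing: no change — [vuhesfos]
  D Syncope: [vuhesfos] → [vhesfos]
  E Final Vowel Raising: no change — [vhesfos]
/wupariyho/:
  A Final Obstruent Devoicing: no change — [wupariyho]
  B Nasal Assimilation: no change — [wupariyho]
  C Intervocalic Voicing: [wupariyho] → [wubariyho]
  D Syncope: [wubariyho] → [wbariyho]
  E Final Vowel Raising: [wbariyho] → [wbariyhu]
/mulakaya/:
  A Final Obstruent Devoicing: no change — [mulakaya]
  B Nasal Assimilation: no change — [mulakaya]
  C Intervocalic Voicing: [mulakaya] → [mulagaya]
  D Syncope: [mulagaya] → [mlagaya]
  E Final Vowel Raising: no change — [mlagaya]

[vhesfos], [wbariyhu], [mlagaya]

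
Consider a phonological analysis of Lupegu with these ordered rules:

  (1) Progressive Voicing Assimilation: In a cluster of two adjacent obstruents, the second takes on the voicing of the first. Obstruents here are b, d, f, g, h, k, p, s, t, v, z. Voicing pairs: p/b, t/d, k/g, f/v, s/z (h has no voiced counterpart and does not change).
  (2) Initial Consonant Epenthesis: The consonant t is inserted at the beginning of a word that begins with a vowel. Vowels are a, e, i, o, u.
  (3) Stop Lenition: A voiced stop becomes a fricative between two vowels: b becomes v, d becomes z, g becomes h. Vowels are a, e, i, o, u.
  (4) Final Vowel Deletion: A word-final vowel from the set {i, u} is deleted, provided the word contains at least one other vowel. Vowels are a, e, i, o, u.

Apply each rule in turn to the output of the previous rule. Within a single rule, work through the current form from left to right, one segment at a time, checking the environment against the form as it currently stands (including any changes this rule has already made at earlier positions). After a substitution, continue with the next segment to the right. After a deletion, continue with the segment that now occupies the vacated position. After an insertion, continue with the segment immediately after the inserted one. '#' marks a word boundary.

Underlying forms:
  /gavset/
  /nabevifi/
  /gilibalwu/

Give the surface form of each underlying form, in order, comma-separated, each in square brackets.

[gavzet], [navevif], [gilivalw]

/gavset/:
  (1) Progressive Voicing Assimilation: [gavset] → [gavzet]
  (2) Initial Consonant Epenthesis: no change — [gavzet]
  (3) Stop Lenition: no change — [gavzet]
  (4) Final Vowel Deletion: no change — [gavzet]
/nabevifi/:
  (1) Progressive Voicing Assimilation: no change — [nabevifi]
  (2) Initial Consonant Epenthesis: no change — [nabevifi]
  (3) Stop Lenition: [nabevifi] → [navevifi]
  (4) Final Vowel Deletion: [navevifi] → [navevif]
/gilibalwu/:
  (1) Progressive Voicing Assimilation: no change — [gilibalwu]
  (2) Initial Consonant Epenthesis: no change — [gilibalwu]
  (3) Stop Lenition: [gilibalwu] → [gilivalwu]
  (4) Final Vowel Deletion: [gilivalwu] → [gilivalw]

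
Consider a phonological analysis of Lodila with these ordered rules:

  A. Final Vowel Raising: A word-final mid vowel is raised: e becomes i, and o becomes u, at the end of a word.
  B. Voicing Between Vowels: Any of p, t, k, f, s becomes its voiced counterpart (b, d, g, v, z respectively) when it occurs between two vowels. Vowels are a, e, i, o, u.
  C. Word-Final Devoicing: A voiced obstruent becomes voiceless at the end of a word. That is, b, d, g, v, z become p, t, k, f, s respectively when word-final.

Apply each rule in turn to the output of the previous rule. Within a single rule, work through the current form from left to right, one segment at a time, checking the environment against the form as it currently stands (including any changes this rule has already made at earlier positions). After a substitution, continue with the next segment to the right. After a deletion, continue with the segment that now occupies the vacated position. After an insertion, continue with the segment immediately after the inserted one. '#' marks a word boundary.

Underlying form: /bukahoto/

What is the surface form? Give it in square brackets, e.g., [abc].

A Final Vowel Raising: [bukahoto] → [bukahotu]
B Voicing Between Vowels: [bukahotu] → [bugahodu]
C Word-Final Devoicing: no change — [bugahodu]

[bugahodu]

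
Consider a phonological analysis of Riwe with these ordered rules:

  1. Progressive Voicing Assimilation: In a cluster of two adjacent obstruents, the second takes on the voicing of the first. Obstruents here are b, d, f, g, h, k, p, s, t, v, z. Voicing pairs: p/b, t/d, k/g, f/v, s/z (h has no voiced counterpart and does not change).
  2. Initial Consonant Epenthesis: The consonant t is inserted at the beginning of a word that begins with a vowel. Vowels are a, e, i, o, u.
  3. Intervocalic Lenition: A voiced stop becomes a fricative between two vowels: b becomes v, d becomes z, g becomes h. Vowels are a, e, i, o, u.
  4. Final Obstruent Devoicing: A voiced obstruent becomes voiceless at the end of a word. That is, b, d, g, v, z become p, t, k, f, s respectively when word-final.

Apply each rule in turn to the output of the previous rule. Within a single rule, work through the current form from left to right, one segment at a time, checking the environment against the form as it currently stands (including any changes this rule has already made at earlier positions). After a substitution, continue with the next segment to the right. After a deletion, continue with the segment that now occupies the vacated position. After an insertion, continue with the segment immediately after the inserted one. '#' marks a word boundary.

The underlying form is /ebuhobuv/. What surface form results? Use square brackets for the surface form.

1 Progressive Voicing Assimilation: no change — [ebuhobuv]
2 Initial Consonant Epenthesis: [ebuhobuv] → [tebuhobuv]
3 Intervocalic Lenition: [tebuhobuv] → [tevuhovuv]
4 Final Obstruent Devoicing: [tevuhovuv] → [tevuhovuf]

[tevuhovuf]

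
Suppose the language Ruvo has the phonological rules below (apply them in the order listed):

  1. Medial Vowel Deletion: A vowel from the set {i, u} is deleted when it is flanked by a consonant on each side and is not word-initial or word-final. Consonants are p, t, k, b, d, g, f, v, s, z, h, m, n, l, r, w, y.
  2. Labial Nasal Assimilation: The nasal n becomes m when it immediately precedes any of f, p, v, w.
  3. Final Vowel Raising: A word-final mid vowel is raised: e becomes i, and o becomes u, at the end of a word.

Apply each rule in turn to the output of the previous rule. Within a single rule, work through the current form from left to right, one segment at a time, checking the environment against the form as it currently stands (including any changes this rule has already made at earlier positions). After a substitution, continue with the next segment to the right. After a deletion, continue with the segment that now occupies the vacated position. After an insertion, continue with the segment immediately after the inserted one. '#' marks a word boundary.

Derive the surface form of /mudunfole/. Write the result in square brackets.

[mdmfoli]

1 Medial Vowel Deletion: [mudunfole] → [mdnfole]
2 Labial Nasal Assimilation: [mdnfole] → [mdmfole]
3 Final Vowel Raising: [mdmfole] → [mdmfoli]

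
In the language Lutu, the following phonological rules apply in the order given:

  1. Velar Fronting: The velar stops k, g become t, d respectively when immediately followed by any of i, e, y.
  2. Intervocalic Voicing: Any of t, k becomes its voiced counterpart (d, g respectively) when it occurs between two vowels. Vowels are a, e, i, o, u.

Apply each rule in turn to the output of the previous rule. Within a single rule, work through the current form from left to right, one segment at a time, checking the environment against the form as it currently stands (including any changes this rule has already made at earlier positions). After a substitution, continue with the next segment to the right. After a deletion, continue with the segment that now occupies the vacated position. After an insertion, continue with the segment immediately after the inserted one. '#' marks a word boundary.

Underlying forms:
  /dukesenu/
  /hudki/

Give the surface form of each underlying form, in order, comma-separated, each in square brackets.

/dukesenu/:
  1 Velar Fronting: [dukesenu] → [dutesenu]
  2 Intervocalic Voicing: [dutesenu] → [dudesenu]
/hudki/:
  1 Velar Fronting: [hudki] → [hudti]
  2 Intervocalic Voicing: no change — [hudti]

[dudesenu], [hudti]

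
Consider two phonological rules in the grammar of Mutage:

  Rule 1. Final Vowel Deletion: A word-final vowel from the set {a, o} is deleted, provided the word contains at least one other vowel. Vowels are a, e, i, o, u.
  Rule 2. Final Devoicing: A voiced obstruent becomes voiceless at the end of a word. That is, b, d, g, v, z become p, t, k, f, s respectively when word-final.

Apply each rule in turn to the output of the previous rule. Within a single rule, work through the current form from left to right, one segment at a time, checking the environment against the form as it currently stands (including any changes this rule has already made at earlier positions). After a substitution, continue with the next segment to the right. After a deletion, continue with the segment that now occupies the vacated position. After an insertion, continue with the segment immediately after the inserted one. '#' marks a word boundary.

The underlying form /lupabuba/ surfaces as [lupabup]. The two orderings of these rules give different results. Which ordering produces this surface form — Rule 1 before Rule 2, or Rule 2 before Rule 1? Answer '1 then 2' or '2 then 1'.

1 then 2

Order 1 then 2:
  1 Final Vowel Deletion: [lupabuba] → [lupabub]
  2 Final Devoicing: [lupabub] → [lupabup]
  result: [lupabup]
Order 2 then 1:
  2 Final Devoicing: no change — [lupabuba]
  1 Final Vowel Deletion: [lupabuba] → [lupabub]
  result: [lupabub]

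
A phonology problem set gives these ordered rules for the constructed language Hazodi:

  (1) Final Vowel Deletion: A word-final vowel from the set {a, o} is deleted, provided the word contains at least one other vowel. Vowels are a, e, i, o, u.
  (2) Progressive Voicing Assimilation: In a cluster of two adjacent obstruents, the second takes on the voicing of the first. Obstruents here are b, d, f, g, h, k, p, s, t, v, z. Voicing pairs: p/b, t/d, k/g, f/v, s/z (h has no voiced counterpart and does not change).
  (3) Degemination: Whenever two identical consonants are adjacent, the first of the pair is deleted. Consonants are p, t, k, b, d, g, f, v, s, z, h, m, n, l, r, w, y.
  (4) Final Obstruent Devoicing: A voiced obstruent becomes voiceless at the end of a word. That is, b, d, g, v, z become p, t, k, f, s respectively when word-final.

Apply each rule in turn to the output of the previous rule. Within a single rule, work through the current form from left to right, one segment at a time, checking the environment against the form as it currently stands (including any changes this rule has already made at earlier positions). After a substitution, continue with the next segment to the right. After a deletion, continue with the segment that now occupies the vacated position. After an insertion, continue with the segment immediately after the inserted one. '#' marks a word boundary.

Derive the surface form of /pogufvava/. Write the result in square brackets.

[pogufaf]

(1) Final Vowel Deletion: [pogufvava] → [pogufvav]
(2) Progressive Voicing Assimilation: [pogufvav] → [poguffav]
(3) Degemination: [poguffav] → [pogufav]
(4) Final Obstruent Devoicing: [pogufav] → [pogufaf]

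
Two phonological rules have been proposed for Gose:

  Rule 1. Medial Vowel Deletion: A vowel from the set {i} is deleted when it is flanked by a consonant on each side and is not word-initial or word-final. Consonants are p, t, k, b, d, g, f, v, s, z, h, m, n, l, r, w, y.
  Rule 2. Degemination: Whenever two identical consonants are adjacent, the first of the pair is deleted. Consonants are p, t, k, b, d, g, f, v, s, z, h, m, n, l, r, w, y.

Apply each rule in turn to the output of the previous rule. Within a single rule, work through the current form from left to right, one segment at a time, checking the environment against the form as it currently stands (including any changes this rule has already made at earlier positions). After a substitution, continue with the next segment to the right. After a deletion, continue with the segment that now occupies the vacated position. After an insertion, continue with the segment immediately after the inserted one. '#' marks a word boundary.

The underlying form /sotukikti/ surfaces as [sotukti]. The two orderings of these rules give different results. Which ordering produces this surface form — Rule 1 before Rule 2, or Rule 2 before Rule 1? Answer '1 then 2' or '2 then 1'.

Order 1 then 2:
  1 Medial Vowel Deletion: [sotukikti] → [sotukkti]
  2 Degemination: [sotukkti] → [sotukti]
  result: [sotukti]
Order 2 then 1:
  2 Degemination: no change — [sotukikti]
  1 Medial Vowel Deletion: [sotukikti] → [sotukkti]
  result: [sotukkti]

1 then 2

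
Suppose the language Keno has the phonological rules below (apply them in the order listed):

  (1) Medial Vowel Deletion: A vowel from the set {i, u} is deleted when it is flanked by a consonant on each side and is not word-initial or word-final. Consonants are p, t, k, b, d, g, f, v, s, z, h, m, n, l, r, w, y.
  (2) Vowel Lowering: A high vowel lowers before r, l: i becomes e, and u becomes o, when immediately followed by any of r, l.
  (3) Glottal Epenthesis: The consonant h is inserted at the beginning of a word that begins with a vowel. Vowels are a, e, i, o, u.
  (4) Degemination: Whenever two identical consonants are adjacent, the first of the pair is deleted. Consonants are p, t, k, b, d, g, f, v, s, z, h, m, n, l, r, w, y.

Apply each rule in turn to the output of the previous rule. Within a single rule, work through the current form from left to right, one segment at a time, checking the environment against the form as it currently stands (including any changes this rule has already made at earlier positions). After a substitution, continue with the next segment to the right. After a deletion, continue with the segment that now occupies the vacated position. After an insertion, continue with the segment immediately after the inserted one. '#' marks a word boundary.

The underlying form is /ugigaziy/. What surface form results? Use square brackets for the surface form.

(1) Medial Vowel Deletion: [ugigaziy] → [uggazy]
(2) Vowel Lowering: no change — [uggazy]
(3) Glottal Epenthesis: [uggazy] → [huggazy]
(4) Degemination: [huggazy] → [hugazy]

[hugazy]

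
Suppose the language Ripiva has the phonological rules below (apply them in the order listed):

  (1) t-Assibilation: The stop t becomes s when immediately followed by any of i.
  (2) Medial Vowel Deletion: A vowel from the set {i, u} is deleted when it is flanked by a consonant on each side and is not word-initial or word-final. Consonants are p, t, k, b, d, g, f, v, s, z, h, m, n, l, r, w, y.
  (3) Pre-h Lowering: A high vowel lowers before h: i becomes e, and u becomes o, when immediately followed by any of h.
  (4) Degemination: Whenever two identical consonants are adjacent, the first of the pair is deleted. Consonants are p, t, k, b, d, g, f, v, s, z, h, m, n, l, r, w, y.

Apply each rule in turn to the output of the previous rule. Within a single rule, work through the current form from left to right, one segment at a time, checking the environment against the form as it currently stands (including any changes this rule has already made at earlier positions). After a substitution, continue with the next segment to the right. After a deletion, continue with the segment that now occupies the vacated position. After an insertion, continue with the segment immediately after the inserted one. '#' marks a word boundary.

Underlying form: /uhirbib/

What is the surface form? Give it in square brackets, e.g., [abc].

[ohrb]

(1) t-Assibilation: no change — [uhirbib]
(2) Medial Vowel Deletion: [uhirbib] → [uhrbb]
(3) Pre-h Lowering: [uhrbb] → [ohrbb]
(4) Degemination: [ohrbb] → [ohrb]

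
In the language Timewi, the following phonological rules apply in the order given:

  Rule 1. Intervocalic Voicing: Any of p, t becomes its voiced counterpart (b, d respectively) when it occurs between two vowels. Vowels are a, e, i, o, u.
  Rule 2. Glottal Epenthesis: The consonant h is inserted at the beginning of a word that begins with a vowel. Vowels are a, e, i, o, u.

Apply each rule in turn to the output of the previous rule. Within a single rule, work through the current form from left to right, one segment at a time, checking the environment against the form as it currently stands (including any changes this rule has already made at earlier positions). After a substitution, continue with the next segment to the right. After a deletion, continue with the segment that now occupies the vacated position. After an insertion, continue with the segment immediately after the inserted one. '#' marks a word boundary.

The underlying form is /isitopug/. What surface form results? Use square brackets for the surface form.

Rule 1 Intervocalic Voicing: [isitopug] → [isidobug]
Rule 2 Glottal Epenthesis: [isidobug] → [hisidobug]

[hisidobug]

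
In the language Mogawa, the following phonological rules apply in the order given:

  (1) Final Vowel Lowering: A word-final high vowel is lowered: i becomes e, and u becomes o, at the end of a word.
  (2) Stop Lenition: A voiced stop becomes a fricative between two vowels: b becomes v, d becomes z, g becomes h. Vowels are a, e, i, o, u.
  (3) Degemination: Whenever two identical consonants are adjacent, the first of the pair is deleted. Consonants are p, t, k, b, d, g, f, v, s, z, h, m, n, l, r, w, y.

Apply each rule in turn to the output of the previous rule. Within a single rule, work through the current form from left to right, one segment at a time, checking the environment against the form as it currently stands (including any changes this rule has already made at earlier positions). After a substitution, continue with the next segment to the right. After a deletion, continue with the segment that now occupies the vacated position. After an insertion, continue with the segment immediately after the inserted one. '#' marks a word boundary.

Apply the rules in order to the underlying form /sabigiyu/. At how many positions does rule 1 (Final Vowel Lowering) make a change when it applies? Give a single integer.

1

(1) Final Vowel Lowering: [sabigiyu] → [sabigiyo]
(2) Stop Lenition: [sabigiyo] → [savihiyo]
(3) Degemination: no change — [savihiyo]
Rule 1 changed 1 position(s).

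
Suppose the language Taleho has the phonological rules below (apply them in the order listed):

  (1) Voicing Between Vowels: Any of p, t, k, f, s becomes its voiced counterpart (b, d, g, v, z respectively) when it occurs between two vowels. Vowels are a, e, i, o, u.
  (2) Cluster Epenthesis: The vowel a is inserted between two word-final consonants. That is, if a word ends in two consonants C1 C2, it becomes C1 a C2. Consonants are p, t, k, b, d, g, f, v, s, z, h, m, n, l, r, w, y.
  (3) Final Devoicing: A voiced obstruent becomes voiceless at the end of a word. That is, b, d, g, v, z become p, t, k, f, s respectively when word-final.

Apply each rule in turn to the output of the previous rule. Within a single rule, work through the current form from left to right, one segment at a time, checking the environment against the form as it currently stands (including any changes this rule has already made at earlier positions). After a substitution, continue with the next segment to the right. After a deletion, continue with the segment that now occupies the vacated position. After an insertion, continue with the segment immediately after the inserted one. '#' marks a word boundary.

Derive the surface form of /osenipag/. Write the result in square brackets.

[ozenibak]

(1) Voicing Between Vowels: [osenipag] → [ozenibag]
(2) Cluster Epenthesis: no change — [ozenibag]
(3) Final Devoicing: [ozenibag] → [ozenibak]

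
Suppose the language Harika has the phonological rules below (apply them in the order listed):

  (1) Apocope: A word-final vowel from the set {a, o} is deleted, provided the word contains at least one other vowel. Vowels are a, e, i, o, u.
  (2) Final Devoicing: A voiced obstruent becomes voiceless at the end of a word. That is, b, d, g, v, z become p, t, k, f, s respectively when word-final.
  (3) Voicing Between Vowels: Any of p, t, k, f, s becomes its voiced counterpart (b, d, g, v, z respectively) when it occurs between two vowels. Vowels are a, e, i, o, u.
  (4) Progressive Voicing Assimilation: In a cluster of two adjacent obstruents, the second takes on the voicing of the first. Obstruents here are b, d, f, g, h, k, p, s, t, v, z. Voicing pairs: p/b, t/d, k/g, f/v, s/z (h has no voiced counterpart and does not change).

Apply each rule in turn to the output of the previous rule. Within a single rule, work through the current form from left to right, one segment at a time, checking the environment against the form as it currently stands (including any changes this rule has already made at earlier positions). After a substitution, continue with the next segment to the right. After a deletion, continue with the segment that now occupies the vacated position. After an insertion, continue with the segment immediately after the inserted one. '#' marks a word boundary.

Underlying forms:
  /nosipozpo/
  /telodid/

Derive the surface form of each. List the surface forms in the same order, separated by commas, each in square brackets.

/nosipozpo/:
  (1) Apocope: [nosipozpo] → [nosipozp]
  (2) Final Devoicing: no change — [nosipozp]
  (3) Voicing Between Vowels: [nosipozp] → [nozibozp]
  (4) Progressive Voicing Assimilation: [nozibozp] → [nozibozb]
/telodid/:
  (1) Apocope: no change — [telodid]
  (2) Final Devoicing: [telodid] → [telodit]
  (3) Voicing Between Vowels: no change — [telodit]
  (4) Progressive Voicing Assimilation: no change — [telodit]

[nozibozb], [telodit]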